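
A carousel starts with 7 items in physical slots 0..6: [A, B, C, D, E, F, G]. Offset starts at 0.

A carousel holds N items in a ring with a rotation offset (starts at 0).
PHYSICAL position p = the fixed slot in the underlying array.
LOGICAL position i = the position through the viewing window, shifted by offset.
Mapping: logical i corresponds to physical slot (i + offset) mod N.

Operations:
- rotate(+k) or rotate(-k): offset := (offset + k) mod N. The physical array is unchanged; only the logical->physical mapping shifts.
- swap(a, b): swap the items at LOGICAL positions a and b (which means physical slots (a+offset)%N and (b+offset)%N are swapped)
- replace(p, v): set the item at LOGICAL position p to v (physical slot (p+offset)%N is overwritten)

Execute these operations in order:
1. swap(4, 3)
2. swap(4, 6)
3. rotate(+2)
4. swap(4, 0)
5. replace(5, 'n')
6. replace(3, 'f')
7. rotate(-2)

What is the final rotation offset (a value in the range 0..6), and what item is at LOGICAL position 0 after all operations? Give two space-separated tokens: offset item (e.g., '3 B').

Answer: 0 n

Derivation:
After op 1 (swap(4, 3)): offset=0, physical=[A,B,C,E,D,F,G], logical=[A,B,C,E,D,F,G]
After op 2 (swap(4, 6)): offset=0, physical=[A,B,C,E,G,F,D], logical=[A,B,C,E,G,F,D]
After op 3 (rotate(+2)): offset=2, physical=[A,B,C,E,G,F,D], logical=[C,E,G,F,D,A,B]
After op 4 (swap(4, 0)): offset=2, physical=[A,B,D,E,G,F,C], logical=[D,E,G,F,C,A,B]
After op 5 (replace(5, 'n')): offset=2, physical=[n,B,D,E,G,F,C], logical=[D,E,G,F,C,n,B]
After op 6 (replace(3, 'f')): offset=2, physical=[n,B,D,E,G,f,C], logical=[D,E,G,f,C,n,B]
After op 7 (rotate(-2)): offset=0, physical=[n,B,D,E,G,f,C], logical=[n,B,D,E,G,f,C]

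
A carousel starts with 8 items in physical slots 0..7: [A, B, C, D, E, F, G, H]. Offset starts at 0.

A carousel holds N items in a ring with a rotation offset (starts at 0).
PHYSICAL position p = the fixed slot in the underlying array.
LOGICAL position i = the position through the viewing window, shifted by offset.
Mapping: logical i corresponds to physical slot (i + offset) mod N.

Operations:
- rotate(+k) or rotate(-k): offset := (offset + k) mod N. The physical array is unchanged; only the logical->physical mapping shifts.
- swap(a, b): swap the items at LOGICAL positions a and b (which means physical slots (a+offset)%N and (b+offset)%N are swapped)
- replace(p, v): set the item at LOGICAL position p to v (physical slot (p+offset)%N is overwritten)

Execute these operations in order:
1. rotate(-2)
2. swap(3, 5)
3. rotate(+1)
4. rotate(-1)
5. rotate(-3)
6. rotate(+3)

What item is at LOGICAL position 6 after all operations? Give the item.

After op 1 (rotate(-2)): offset=6, physical=[A,B,C,D,E,F,G,H], logical=[G,H,A,B,C,D,E,F]
After op 2 (swap(3, 5)): offset=6, physical=[A,D,C,B,E,F,G,H], logical=[G,H,A,D,C,B,E,F]
After op 3 (rotate(+1)): offset=7, physical=[A,D,C,B,E,F,G,H], logical=[H,A,D,C,B,E,F,G]
After op 4 (rotate(-1)): offset=6, physical=[A,D,C,B,E,F,G,H], logical=[G,H,A,D,C,B,E,F]
After op 5 (rotate(-3)): offset=3, physical=[A,D,C,B,E,F,G,H], logical=[B,E,F,G,H,A,D,C]
After op 6 (rotate(+3)): offset=6, physical=[A,D,C,B,E,F,G,H], logical=[G,H,A,D,C,B,E,F]

Answer: E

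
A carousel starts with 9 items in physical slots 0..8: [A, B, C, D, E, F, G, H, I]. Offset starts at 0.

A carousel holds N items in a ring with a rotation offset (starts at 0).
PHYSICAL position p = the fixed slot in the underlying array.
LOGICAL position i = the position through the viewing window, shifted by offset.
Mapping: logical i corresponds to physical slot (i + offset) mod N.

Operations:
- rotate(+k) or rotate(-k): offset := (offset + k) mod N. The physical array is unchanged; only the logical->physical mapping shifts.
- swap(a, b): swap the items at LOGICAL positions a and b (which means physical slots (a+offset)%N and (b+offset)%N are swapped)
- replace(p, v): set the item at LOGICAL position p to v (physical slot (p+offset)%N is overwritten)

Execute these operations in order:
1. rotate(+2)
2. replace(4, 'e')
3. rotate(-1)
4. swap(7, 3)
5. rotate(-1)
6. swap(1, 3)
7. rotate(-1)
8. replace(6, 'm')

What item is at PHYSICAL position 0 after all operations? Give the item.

Answer: A

Derivation:
After op 1 (rotate(+2)): offset=2, physical=[A,B,C,D,E,F,G,H,I], logical=[C,D,E,F,G,H,I,A,B]
After op 2 (replace(4, 'e')): offset=2, physical=[A,B,C,D,E,F,e,H,I], logical=[C,D,E,F,e,H,I,A,B]
After op 3 (rotate(-1)): offset=1, physical=[A,B,C,D,E,F,e,H,I], logical=[B,C,D,E,F,e,H,I,A]
After op 4 (swap(7, 3)): offset=1, physical=[A,B,C,D,I,F,e,H,E], logical=[B,C,D,I,F,e,H,E,A]
After op 5 (rotate(-1)): offset=0, physical=[A,B,C,D,I,F,e,H,E], logical=[A,B,C,D,I,F,e,H,E]
After op 6 (swap(1, 3)): offset=0, physical=[A,D,C,B,I,F,e,H,E], logical=[A,D,C,B,I,F,e,H,E]
After op 7 (rotate(-1)): offset=8, physical=[A,D,C,B,I,F,e,H,E], logical=[E,A,D,C,B,I,F,e,H]
After op 8 (replace(6, 'm')): offset=8, physical=[A,D,C,B,I,m,e,H,E], logical=[E,A,D,C,B,I,m,e,H]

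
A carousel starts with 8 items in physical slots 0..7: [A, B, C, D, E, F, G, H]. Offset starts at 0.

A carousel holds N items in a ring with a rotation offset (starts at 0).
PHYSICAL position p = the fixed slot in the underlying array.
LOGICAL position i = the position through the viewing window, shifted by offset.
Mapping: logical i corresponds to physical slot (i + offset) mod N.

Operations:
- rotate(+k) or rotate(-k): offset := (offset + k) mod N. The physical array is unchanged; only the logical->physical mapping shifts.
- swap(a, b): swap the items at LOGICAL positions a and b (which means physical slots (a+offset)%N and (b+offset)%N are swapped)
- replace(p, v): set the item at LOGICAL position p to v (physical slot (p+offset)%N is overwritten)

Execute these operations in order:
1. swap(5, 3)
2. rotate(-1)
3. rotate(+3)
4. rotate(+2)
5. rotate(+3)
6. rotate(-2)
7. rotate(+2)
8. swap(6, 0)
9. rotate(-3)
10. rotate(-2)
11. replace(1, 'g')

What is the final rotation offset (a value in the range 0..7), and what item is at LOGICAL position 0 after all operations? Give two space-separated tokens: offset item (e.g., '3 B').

Answer: 2 C

Derivation:
After op 1 (swap(5, 3)): offset=0, physical=[A,B,C,F,E,D,G,H], logical=[A,B,C,F,E,D,G,H]
After op 2 (rotate(-1)): offset=7, physical=[A,B,C,F,E,D,G,H], logical=[H,A,B,C,F,E,D,G]
After op 3 (rotate(+3)): offset=2, physical=[A,B,C,F,E,D,G,H], logical=[C,F,E,D,G,H,A,B]
After op 4 (rotate(+2)): offset=4, physical=[A,B,C,F,E,D,G,H], logical=[E,D,G,H,A,B,C,F]
After op 5 (rotate(+3)): offset=7, physical=[A,B,C,F,E,D,G,H], logical=[H,A,B,C,F,E,D,G]
After op 6 (rotate(-2)): offset=5, physical=[A,B,C,F,E,D,G,H], logical=[D,G,H,A,B,C,F,E]
After op 7 (rotate(+2)): offset=7, physical=[A,B,C,F,E,D,G,H], logical=[H,A,B,C,F,E,D,G]
After op 8 (swap(6, 0)): offset=7, physical=[A,B,C,F,E,H,G,D], logical=[D,A,B,C,F,E,H,G]
After op 9 (rotate(-3)): offset=4, physical=[A,B,C,F,E,H,G,D], logical=[E,H,G,D,A,B,C,F]
After op 10 (rotate(-2)): offset=2, physical=[A,B,C,F,E,H,G,D], logical=[C,F,E,H,G,D,A,B]
After op 11 (replace(1, 'g')): offset=2, physical=[A,B,C,g,E,H,G,D], logical=[C,g,E,H,G,D,A,B]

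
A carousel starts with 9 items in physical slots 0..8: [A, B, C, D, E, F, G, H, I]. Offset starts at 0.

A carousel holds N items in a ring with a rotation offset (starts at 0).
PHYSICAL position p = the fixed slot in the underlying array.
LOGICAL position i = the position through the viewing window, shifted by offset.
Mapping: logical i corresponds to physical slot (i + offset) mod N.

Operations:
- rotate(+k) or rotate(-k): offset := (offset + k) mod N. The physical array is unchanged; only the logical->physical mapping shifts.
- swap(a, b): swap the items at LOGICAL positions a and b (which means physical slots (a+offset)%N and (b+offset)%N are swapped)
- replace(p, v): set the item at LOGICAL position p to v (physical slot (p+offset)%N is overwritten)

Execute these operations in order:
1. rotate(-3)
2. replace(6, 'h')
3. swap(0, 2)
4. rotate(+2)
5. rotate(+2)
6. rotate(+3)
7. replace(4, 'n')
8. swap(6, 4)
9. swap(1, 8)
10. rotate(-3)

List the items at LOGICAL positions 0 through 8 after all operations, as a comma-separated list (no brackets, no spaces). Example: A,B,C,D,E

After op 1 (rotate(-3)): offset=6, physical=[A,B,C,D,E,F,G,H,I], logical=[G,H,I,A,B,C,D,E,F]
After op 2 (replace(6, 'h')): offset=6, physical=[A,B,C,h,E,F,G,H,I], logical=[G,H,I,A,B,C,h,E,F]
After op 3 (swap(0, 2)): offset=6, physical=[A,B,C,h,E,F,I,H,G], logical=[I,H,G,A,B,C,h,E,F]
After op 4 (rotate(+2)): offset=8, physical=[A,B,C,h,E,F,I,H,G], logical=[G,A,B,C,h,E,F,I,H]
After op 5 (rotate(+2)): offset=1, physical=[A,B,C,h,E,F,I,H,G], logical=[B,C,h,E,F,I,H,G,A]
After op 6 (rotate(+3)): offset=4, physical=[A,B,C,h,E,F,I,H,G], logical=[E,F,I,H,G,A,B,C,h]
After op 7 (replace(4, 'n')): offset=4, physical=[A,B,C,h,E,F,I,H,n], logical=[E,F,I,H,n,A,B,C,h]
After op 8 (swap(6, 4)): offset=4, physical=[A,n,C,h,E,F,I,H,B], logical=[E,F,I,H,B,A,n,C,h]
After op 9 (swap(1, 8)): offset=4, physical=[A,n,C,F,E,h,I,H,B], logical=[E,h,I,H,B,A,n,C,F]
After op 10 (rotate(-3)): offset=1, physical=[A,n,C,F,E,h,I,H,B], logical=[n,C,F,E,h,I,H,B,A]

Answer: n,C,F,E,h,I,H,B,A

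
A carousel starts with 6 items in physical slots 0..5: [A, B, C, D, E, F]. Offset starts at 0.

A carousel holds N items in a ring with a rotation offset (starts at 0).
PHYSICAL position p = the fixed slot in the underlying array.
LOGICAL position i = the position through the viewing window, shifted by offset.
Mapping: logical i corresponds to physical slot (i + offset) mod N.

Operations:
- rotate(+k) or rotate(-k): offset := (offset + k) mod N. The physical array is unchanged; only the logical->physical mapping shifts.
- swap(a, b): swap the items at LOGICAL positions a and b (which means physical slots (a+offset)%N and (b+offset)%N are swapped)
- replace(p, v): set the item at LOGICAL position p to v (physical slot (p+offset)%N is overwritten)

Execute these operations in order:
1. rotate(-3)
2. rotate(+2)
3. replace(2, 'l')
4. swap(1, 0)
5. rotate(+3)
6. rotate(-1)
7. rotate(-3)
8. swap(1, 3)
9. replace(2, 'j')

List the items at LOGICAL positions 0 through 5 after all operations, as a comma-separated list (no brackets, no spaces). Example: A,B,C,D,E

Answer: E,l,j,A,C,D

Derivation:
After op 1 (rotate(-3)): offset=3, physical=[A,B,C,D,E,F], logical=[D,E,F,A,B,C]
After op 2 (rotate(+2)): offset=5, physical=[A,B,C,D,E,F], logical=[F,A,B,C,D,E]
After op 3 (replace(2, 'l')): offset=5, physical=[A,l,C,D,E,F], logical=[F,A,l,C,D,E]
After op 4 (swap(1, 0)): offset=5, physical=[F,l,C,D,E,A], logical=[A,F,l,C,D,E]
After op 5 (rotate(+3)): offset=2, physical=[F,l,C,D,E,A], logical=[C,D,E,A,F,l]
After op 6 (rotate(-1)): offset=1, physical=[F,l,C,D,E,A], logical=[l,C,D,E,A,F]
After op 7 (rotate(-3)): offset=4, physical=[F,l,C,D,E,A], logical=[E,A,F,l,C,D]
After op 8 (swap(1, 3)): offset=4, physical=[F,A,C,D,E,l], logical=[E,l,F,A,C,D]
After op 9 (replace(2, 'j')): offset=4, physical=[j,A,C,D,E,l], logical=[E,l,j,A,C,D]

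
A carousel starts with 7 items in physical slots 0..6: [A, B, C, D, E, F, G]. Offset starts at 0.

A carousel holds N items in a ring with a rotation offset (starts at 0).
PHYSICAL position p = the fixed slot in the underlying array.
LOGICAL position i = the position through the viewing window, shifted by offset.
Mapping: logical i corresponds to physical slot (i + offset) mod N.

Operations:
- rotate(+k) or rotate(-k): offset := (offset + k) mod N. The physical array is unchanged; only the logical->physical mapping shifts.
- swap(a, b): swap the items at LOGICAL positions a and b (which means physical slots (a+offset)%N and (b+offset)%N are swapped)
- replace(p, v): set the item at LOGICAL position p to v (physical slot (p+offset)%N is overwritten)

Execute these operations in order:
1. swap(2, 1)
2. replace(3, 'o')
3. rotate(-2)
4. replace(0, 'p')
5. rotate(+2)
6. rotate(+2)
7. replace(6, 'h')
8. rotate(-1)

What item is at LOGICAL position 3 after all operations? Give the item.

Answer: E

Derivation:
After op 1 (swap(2, 1)): offset=0, physical=[A,C,B,D,E,F,G], logical=[A,C,B,D,E,F,G]
After op 2 (replace(3, 'o')): offset=0, physical=[A,C,B,o,E,F,G], logical=[A,C,B,o,E,F,G]
After op 3 (rotate(-2)): offset=5, physical=[A,C,B,o,E,F,G], logical=[F,G,A,C,B,o,E]
After op 4 (replace(0, 'p')): offset=5, physical=[A,C,B,o,E,p,G], logical=[p,G,A,C,B,o,E]
After op 5 (rotate(+2)): offset=0, physical=[A,C,B,o,E,p,G], logical=[A,C,B,o,E,p,G]
After op 6 (rotate(+2)): offset=2, physical=[A,C,B,o,E,p,G], logical=[B,o,E,p,G,A,C]
After op 7 (replace(6, 'h')): offset=2, physical=[A,h,B,o,E,p,G], logical=[B,o,E,p,G,A,h]
After op 8 (rotate(-1)): offset=1, physical=[A,h,B,o,E,p,G], logical=[h,B,o,E,p,G,A]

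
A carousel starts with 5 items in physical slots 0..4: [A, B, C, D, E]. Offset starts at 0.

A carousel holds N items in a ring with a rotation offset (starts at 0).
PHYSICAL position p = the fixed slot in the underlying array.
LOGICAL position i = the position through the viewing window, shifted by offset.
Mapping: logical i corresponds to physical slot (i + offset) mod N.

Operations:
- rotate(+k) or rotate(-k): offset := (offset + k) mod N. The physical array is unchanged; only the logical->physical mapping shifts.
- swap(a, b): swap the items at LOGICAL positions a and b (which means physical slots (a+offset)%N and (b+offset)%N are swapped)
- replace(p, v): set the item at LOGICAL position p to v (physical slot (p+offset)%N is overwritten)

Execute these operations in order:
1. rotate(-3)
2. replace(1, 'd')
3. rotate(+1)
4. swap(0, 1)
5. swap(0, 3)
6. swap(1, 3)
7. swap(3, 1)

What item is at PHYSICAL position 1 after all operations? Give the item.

Answer: E

Derivation:
After op 1 (rotate(-3)): offset=2, physical=[A,B,C,D,E], logical=[C,D,E,A,B]
After op 2 (replace(1, 'd')): offset=2, physical=[A,B,C,d,E], logical=[C,d,E,A,B]
After op 3 (rotate(+1)): offset=3, physical=[A,B,C,d,E], logical=[d,E,A,B,C]
After op 4 (swap(0, 1)): offset=3, physical=[A,B,C,E,d], logical=[E,d,A,B,C]
After op 5 (swap(0, 3)): offset=3, physical=[A,E,C,B,d], logical=[B,d,A,E,C]
After op 6 (swap(1, 3)): offset=3, physical=[A,d,C,B,E], logical=[B,E,A,d,C]
After op 7 (swap(3, 1)): offset=3, physical=[A,E,C,B,d], logical=[B,d,A,E,C]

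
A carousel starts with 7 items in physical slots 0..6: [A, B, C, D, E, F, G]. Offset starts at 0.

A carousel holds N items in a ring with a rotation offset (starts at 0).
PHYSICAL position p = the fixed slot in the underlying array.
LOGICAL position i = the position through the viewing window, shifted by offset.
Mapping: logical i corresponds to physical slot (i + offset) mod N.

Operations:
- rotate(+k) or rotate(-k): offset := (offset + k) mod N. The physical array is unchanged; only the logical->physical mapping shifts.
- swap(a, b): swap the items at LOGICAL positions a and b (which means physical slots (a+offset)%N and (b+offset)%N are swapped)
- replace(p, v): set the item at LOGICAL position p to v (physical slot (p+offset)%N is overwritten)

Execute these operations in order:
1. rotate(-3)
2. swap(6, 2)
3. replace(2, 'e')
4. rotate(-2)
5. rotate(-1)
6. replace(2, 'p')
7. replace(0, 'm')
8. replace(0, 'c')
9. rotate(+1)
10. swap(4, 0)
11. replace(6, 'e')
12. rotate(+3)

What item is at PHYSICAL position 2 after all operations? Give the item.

After op 1 (rotate(-3)): offset=4, physical=[A,B,C,D,E,F,G], logical=[E,F,G,A,B,C,D]
After op 2 (swap(6, 2)): offset=4, physical=[A,B,C,G,E,F,D], logical=[E,F,D,A,B,C,G]
After op 3 (replace(2, 'e')): offset=4, physical=[A,B,C,G,E,F,e], logical=[E,F,e,A,B,C,G]
After op 4 (rotate(-2)): offset=2, physical=[A,B,C,G,E,F,e], logical=[C,G,E,F,e,A,B]
After op 5 (rotate(-1)): offset=1, physical=[A,B,C,G,E,F,e], logical=[B,C,G,E,F,e,A]
After op 6 (replace(2, 'p')): offset=1, physical=[A,B,C,p,E,F,e], logical=[B,C,p,E,F,e,A]
After op 7 (replace(0, 'm')): offset=1, physical=[A,m,C,p,E,F,e], logical=[m,C,p,E,F,e,A]
After op 8 (replace(0, 'c')): offset=1, physical=[A,c,C,p,E,F,e], logical=[c,C,p,E,F,e,A]
After op 9 (rotate(+1)): offset=2, physical=[A,c,C,p,E,F,e], logical=[C,p,E,F,e,A,c]
After op 10 (swap(4, 0)): offset=2, physical=[A,c,e,p,E,F,C], logical=[e,p,E,F,C,A,c]
After op 11 (replace(6, 'e')): offset=2, physical=[A,e,e,p,E,F,C], logical=[e,p,E,F,C,A,e]
After op 12 (rotate(+3)): offset=5, physical=[A,e,e,p,E,F,C], logical=[F,C,A,e,e,p,E]

Answer: e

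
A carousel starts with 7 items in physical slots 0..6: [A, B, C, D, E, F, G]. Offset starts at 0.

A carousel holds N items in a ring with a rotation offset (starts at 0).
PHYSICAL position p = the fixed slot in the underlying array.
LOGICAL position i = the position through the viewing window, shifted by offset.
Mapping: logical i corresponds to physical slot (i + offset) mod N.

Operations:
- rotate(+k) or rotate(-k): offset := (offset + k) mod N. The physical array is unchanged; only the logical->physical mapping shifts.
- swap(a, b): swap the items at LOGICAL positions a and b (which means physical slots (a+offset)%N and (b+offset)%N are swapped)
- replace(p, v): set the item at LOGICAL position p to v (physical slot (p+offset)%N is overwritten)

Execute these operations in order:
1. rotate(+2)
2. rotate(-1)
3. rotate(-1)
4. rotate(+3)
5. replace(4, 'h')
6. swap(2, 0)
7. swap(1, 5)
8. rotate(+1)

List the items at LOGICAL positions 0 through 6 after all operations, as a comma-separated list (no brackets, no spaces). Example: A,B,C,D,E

Answer: B,D,G,h,E,C,F

Derivation:
After op 1 (rotate(+2)): offset=2, physical=[A,B,C,D,E,F,G], logical=[C,D,E,F,G,A,B]
After op 2 (rotate(-1)): offset=1, physical=[A,B,C,D,E,F,G], logical=[B,C,D,E,F,G,A]
After op 3 (rotate(-1)): offset=0, physical=[A,B,C,D,E,F,G], logical=[A,B,C,D,E,F,G]
After op 4 (rotate(+3)): offset=3, physical=[A,B,C,D,E,F,G], logical=[D,E,F,G,A,B,C]
After op 5 (replace(4, 'h')): offset=3, physical=[h,B,C,D,E,F,G], logical=[D,E,F,G,h,B,C]
After op 6 (swap(2, 0)): offset=3, physical=[h,B,C,F,E,D,G], logical=[F,E,D,G,h,B,C]
After op 7 (swap(1, 5)): offset=3, physical=[h,E,C,F,B,D,G], logical=[F,B,D,G,h,E,C]
After op 8 (rotate(+1)): offset=4, physical=[h,E,C,F,B,D,G], logical=[B,D,G,h,E,C,F]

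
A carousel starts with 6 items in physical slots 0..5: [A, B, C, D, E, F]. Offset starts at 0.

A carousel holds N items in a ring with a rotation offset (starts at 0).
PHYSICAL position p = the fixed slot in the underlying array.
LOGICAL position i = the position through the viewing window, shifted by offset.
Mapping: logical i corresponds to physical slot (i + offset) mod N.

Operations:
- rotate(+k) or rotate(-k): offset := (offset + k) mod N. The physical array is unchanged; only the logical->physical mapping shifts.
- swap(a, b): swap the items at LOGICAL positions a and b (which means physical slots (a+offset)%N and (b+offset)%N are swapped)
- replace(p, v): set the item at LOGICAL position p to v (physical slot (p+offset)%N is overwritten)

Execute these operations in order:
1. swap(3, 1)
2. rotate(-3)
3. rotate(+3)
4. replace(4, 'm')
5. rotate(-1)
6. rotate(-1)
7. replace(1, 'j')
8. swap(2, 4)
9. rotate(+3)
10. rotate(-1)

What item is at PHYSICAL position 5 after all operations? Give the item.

Answer: j

Derivation:
After op 1 (swap(3, 1)): offset=0, physical=[A,D,C,B,E,F], logical=[A,D,C,B,E,F]
After op 2 (rotate(-3)): offset=3, physical=[A,D,C,B,E,F], logical=[B,E,F,A,D,C]
After op 3 (rotate(+3)): offset=0, physical=[A,D,C,B,E,F], logical=[A,D,C,B,E,F]
After op 4 (replace(4, 'm')): offset=0, physical=[A,D,C,B,m,F], logical=[A,D,C,B,m,F]
After op 5 (rotate(-1)): offset=5, physical=[A,D,C,B,m,F], logical=[F,A,D,C,B,m]
After op 6 (rotate(-1)): offset=4, physical=[A,D,C,B,m,F], logical=[m,F,A,D,C,B]
After op 7 (replace(1, 'j')): offset=4, physical=[A,D,C,B,m,j], logical=[m,j,A,D,C,B]
After op 8 (swap(2, 4)): offset=4, physical=[C,D,A,B,m,j], logical=[m,j,C,D,A,B]
After op 9 (rotate(+3)): offset=1, physical=[C,D,A,B,m,j], logical=[D,A,B,m,j,C]
After op 10 (rotate(-1)): offset=0, physical=[C,D,A,B,m,j], logical=[C,D,A,B,m,j]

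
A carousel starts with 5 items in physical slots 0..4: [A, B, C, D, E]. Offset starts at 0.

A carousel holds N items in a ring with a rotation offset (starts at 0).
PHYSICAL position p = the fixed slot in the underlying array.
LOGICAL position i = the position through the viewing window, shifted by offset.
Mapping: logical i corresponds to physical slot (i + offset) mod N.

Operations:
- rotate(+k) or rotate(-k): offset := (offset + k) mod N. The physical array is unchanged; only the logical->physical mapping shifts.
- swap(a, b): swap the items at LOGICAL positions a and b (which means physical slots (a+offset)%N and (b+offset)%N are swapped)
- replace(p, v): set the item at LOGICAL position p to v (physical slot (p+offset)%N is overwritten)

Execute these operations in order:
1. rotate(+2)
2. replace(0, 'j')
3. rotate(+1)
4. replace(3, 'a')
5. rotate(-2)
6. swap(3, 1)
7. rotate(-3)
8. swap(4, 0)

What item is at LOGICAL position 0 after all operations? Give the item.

Answer: E

Derivation:
After op 1 (rotate(+2)): offset=2, physical=[A,B,C,D,E], logical=[C,D,E,A,B]
After op 2 (replace(0, 'j')): offset=2, physical=[A,B,j,D,E], logical=[j,D,E,A,B]
After op 3 (rotate(+1)): offset=3, physical=[A,B,j,D,E], logical=[D,E,A,B,j]
After op 4 (replace(3, 'a')): offset=3, physical=[A,a,j,D,E], logical=[D,E,A,a,j]
After op 5 (rotate(-2)): offset=1, physical=[A,a,j,D,E], logical=[a,j,D,E,A]
After op 6 (swap(3, 1)): offset=1, physical=[A,a,E,D,j], logical=[a,E,D,j,A]
After op 7 (rotate(-3)): offset=3, physical=[A,a,E,D,j], logical=[D,j,A,a,E]
After op 8 (swap(4, 0)): offset=3, physical=[A,a,D,E,j], logical=[E,j,A,a,D]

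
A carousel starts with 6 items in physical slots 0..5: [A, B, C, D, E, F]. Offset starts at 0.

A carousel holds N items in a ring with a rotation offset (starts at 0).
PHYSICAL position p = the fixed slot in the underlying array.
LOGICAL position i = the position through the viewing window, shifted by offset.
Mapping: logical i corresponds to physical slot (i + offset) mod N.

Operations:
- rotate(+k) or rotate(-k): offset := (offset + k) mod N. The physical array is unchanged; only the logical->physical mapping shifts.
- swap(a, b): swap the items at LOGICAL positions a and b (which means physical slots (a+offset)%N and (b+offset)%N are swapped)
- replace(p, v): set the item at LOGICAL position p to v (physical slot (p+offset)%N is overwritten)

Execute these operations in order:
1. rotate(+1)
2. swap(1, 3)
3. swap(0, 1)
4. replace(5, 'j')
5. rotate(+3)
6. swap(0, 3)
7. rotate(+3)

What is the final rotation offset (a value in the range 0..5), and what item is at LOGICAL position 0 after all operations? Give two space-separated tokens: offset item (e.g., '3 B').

After op 1 (rotate(+1)): offset=1, physical=[A,B,C,D,E,F], logical=[B,C,D,E,F,A]
After op 2 (swap(1, 3)): offset=1, physical=[A,B,E,D,C,F], logical=[B,E,D,C,F,A]
After op 3 (swap(0, 1)): offset=1, physical=[A,E,B,D,C,F], logical=[E,B,D,C,F,A]
After op 4 (replace(5, 'j')): offset=1, physical=[j,E,B,D,C,F], logical=[E,B,D,C,F,j]
After op 5 (rotate(+3)): offset=4, physical=[j,E,B,D,C,F], logical=[C,F,j,E,B,D]
After op 6 (swap(0, 3)): offset=4, physical=[j,C,B,D,E,F], logical=[E,F,j,C,B,D]
After op 7 (rotate(+3)): offset=1, physical=[j,C,B,D,E,F], logical=[C,B,D,E,F,j]

Answer: 1 C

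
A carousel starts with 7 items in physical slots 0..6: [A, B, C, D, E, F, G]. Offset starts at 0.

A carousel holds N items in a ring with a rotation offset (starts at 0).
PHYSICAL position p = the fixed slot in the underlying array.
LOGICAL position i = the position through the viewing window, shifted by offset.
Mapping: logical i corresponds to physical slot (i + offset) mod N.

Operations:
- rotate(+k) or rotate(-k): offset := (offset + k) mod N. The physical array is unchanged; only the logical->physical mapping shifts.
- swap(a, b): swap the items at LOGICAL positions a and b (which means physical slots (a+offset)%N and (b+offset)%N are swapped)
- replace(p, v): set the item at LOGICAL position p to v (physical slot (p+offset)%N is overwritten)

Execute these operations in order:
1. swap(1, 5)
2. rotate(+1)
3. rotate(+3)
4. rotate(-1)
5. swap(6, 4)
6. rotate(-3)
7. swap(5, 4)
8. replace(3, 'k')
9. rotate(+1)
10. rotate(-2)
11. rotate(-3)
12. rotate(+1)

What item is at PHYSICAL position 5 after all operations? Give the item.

After op 1 (swap(1, 5)): offset=0, physical=[A,F,C,D,E,B,G], logical=[A,F,C,D,E,B,G]
After op 2 (rotate(+1)): offset=1, physical=[A,F,C,D,E,B,G], logical=[F,C,D,E,B,G,A]
After op 3 (rotate(+3)): offset=4, physical=[A,F,C,D,E,B,G], logical=[E,B,G,A,F,C,D]
After op 4 (rotate(-1)): offset=3, physical=[A,F,C,D,E,B,G], logical=[D,E,B,G,A,F,C]
After op 5 (swap(6, 4)): offset=3, physical=[C,F,A,D,E,B,G], logical=[D,E,B,G,C,F,A]
After op 6 (rotate(-3)): offset=0, physical=[C,F,A,D,E,B,G], logical=[C,F,A,D,E,B,G]
After op 7 (swap(5, 4)): offset=0, physical=[C,F,A,D,B,E,G], logical=[C,F,A,D,B,E,G]
After op 8 (replace(3, 'k')): offset=0, physical=[C,F,A,k,B,E,G], logical=[C,F,A,k,B,E,G]
After op 9 (rotate(+1)): offset=1, physical=[C,F,A,k,B,E,G], logical=[F,A,k,B,E,G,C]
After op 10 (rotate(-2)): offset=6, physical=[C,F,A,k,B,E,G], logical=[G,C,F,A,k,B,E]
After op 11 (rotate(-3)): offset=3, physical=[C,F,A,k,B,E,G], logical=[k,B,E,G,C,F,A]
After op 12 (rotate(+1)): offset=4, physical=[C,F,A,k,B,E,G], logical=[B,E,G,C,F,A,k]

Answer: E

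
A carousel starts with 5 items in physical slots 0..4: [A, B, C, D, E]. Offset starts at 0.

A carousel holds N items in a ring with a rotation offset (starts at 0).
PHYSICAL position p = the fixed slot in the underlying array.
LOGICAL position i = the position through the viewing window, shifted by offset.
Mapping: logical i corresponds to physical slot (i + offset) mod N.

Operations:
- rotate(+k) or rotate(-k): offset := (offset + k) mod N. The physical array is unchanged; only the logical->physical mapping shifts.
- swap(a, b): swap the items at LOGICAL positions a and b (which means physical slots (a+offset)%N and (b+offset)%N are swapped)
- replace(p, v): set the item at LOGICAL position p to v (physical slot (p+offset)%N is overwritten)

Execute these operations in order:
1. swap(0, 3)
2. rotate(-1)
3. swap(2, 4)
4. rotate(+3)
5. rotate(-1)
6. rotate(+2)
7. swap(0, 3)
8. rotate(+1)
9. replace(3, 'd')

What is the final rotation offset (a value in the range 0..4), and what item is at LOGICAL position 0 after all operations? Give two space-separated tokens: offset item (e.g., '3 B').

After op 1 (swap(0, 3)): offset=0, physical=[D,B,C,A,E], logical=[D,B,C,A,E]
After op 2 (rotate(-1)): offset=4, physical=[D,B,C,A,E], logical=[E,D,B,C,A]
After op 3 (swap(2, 4)): offset=4, physical=[D,A,C,B,E], logical=[E,D,A,C,B]
After op 4 (rotate(+3)): offset=2, physical=[D,A,C,B,E], logical=[C,B,E,D,A]
After op 5 (rotate(-1)): offset=1, physical=[D,A,C,B,E], logical=[A,C,B,E,D]
After op 6 (rotate(+2)): offset=3, physical=[D,A,C,B,E], logical=[B,E,D,A,C]
After op 7 (swap(0, 3)): offset=3, physical=[D,B,C,A,E], logical=[A,E,D,B,C]
After op 8 (rotate(+1)): offset=4, physical=[D,B,C,A,E], logical=[E,D,B,C,A]
After op 9 (replace(3, 'd')): offset=4, physical=[D,B,d,A,E], logical=[E,D,B,d,A]

Answer: 4 E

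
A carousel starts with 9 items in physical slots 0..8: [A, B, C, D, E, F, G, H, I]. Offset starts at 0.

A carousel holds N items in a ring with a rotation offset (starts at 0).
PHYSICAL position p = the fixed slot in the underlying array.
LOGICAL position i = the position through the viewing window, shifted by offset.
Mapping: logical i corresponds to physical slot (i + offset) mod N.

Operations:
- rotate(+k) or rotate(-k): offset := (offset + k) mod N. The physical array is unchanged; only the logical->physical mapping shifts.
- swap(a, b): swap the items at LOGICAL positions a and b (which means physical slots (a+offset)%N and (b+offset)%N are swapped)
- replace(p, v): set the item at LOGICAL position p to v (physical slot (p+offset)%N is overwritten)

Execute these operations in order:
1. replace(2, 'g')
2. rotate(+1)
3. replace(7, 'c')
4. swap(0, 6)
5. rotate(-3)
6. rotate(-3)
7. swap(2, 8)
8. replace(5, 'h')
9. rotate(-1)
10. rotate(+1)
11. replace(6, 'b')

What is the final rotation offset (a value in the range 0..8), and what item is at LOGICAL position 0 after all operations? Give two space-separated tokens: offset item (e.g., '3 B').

After op 1 (replace(2, 'g')): offset=0, physical=[A,B,g,D,E,F,G,H,I], logical=[A,B,g,D,E,F,G,H,I]
After op 2 (rotate(+1)): offset=1, physical=[A,B,g,D,E,F,G,H,I], logical=[B,g,D,E,F,G,H,I,A]
After op 3 (replace(7, 'c')): offset=1, physical=[A,B,g,D,E,F,G,H,c], logical=[B,g,D,E,F,G,H,c,A]
After op 4 (swap(0, 6)): offset=1, physical=[A,H,g,D,E,F,G,B,c], logical=[H,g,D,E,F,G,B,c,A]
After op 5 (rotate(-3)): offset=7, physical=[A,H,g,D,E,F,G,B,c], logical=[B,c,A,H,g,D,E,F,G]
After op 6 (rotate(-3)): offset=4, physical=[A,H,g,D,E,F,G,B,c], logical=[E,F,G,B,c,A,H,g,D]
After op 7 (swap(2, 8)): offset=4, physical=[A,H,g,G,E,F,D,B,c], logical=[E,F,D,B,c,A,H,g,G]
After op 8 (replace(5, 'h')): offset=4, physical=[h,H,g,G,E,F,D,B,c], logical=[E,F,D,B,c,h,H,g,G]
After op 9 (rotate(-1)): offset=3, physical=[h,H,g,G,E,F,D,B,c], logical=[G,E,F,D,B,c,h,H,g]
After op 10 (rotate(+1)): offset=4, physical=[h,H,g,G,E,F,D,B,c], logical=[E,F,D,B,c,h,H,g,G]
After op 11 (replace(6, 'b')): offset=4, physical=[h,b,g,G,E,F,D,B,c], logical=[E,F,D,B,c,h,b,g,G]

Answer: 4 E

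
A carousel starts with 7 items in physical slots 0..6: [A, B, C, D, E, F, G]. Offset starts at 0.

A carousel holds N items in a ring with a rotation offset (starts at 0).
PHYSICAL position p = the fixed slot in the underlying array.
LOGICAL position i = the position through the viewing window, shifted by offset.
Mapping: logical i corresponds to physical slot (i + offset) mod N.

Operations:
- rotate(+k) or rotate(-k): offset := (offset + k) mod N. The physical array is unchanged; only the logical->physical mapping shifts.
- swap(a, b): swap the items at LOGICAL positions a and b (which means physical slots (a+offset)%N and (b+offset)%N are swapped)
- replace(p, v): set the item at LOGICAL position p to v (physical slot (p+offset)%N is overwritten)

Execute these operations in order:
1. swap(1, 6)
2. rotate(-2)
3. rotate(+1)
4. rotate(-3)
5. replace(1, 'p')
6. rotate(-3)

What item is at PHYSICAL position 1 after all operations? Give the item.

Answer: G

Derivation:
After op 1 (swap(1, 6)): offset=0, physical=[A,G,C,D,E,F,B], logical=[A,G,C,D,E,F,B]
After op 2 (rotate(-2)): offset=5, physical=[A,G,C,D,E,F,B], logical=[F,B,A,G,C,D,E]
After op 3 (rotate(+1)): offset=6, physical=[A,G,C,D,E,F,B], logical=[B,A,G,C,D,E,F]
After op 4 (rotate(-3)): offset=3, physical=[A,G,C,D,E,F,B], logical=[D,E,F,B,A,G,C]
After op 5 (replace(1, 'p')): offset=3, physical=[A,G,C,D,p,F,B], logical=[D,p,F,B,A,G,C]
After op 6 (rotate(-3)): offset=0, physical=[A,G,C,D,p,F,B], logical=[A,G,C,D,p,F,B]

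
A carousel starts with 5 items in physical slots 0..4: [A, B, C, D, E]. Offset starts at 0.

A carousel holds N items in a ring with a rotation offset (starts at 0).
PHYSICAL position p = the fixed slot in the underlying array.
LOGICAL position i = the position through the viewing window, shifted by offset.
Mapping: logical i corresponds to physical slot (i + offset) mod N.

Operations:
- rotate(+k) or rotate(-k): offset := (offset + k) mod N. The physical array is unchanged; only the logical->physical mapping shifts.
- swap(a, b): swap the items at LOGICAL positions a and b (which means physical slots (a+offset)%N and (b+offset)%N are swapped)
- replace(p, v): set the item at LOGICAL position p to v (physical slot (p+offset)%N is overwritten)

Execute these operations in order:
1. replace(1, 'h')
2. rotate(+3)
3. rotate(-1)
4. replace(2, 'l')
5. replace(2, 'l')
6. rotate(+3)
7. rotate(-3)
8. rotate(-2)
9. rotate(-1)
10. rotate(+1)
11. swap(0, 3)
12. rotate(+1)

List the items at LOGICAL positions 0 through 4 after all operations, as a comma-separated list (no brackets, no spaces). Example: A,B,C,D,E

Answer: h,C,A,l,D

Derivation:
After op 1 (replace(1, 'h')): offset=0, physical=[A,h,C,D,E], logical=[A,h,C,D,E]
After op 2 (rotate(+3)): offset=3, physical=[A,h,C,D,E], logical=[D,E,A,h,C]
After op 3 (rotate(-1)): offset=2, physical=[A,h,C,D,E], logical=[C,D,E,A,h]
After op 4 (replace(2, 'l')): offset=2, physical=[A,h,C,D,l], logical=[C,D,l,A,h]
After op 5 (replace(2, 'l')): offset=2, physical=[A,h,C,D,l], logical=[C,D,l,A,h]
After op 6 (rotate(+3)): offset=0, physical=[A,h,C,D,l], logical=[A,h,C,D,l]
After op 7 (rotate(-3)): offset=2, physical=[A,h,C,D,l], logical=[C,D,l,A,h]
After op 8 (rotate(-2)): offset=0, physical=[A,h,C,D,l], logical=[A,h,C,D,l]
After op 9 (rotate(-1)): offset=4, physical=[A,h,C,D,l], logical=[l,A,h,C,D]
After op 10 (rotate(+1)): offset=0, physical=[A,h,C,D,l], logical=[A,h,C,D,l]
After op 11 (swap(0, 3)): offset=0, physical=[D,h,C,A,l], logical=[D,h,C,A,l]
After op 12 (rotate(+1)): offset=1, physical=[D,h,C,A,l], logical=[h,C,A,l,D]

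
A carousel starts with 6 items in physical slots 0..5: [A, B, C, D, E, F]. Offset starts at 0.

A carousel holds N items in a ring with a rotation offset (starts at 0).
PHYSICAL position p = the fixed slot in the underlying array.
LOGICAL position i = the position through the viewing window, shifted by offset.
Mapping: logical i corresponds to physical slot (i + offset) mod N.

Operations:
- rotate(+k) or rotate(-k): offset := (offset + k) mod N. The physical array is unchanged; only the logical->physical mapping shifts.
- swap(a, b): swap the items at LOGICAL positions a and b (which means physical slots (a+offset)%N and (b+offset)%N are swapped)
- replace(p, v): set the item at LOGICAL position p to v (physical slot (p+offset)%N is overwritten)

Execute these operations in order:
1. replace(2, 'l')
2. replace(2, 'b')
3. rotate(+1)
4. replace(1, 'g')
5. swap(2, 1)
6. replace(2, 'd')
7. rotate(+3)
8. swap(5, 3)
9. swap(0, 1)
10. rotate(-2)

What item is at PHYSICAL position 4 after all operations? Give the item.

Answer: F

Derivation:
After op 1 (replace(2, 'l')): offset=0, physical=[A,B,l,D,E,F], logical=[A,B,l,D,E,F]
After op 2 (replace(2, 'b')): offset=0, physical=[A,B,b,D,E,F], logical=[A,B,b,D,E,F]
After op 3 (rotate(+1)): offset=1, physical=[A,B,b,D,E,F], logical=[B,b,D,E,F,A]
After op 4 (replace(1, 'g')): offset=1, physical=[A,B,g,D,E,F], logical=[B,g,D,E,F,A]
After op 5 (swap(2, 1)): offset=1, physical=[A,B,D,g,E,F], logical=[B,D,g,E,F,A]
After op 6 (replace(2, 'd')): offset=1, physical=[A,B,D,d,E,F], logical=[B,D,d,E,F,A]
After op 7 (rotate(+3)): offset=4, physical=[A,B,D,d,E,F], logical=[E,F,A,B,D,d]
After op 8 (swap(5, 3)): offset=4, physical=[A,d,D,B,E,F], logical=[E,F,A,d,D,B]
After op 9 (swap(0, 1)): offset=4, physical=[A,d,D,B,F,E], logical=[F,E,A,d,D,B]
After op 10 (rotate(-2)): offset=2, physical=[A,d,D,B,F,E], logical=[D,B,F,E,A,d]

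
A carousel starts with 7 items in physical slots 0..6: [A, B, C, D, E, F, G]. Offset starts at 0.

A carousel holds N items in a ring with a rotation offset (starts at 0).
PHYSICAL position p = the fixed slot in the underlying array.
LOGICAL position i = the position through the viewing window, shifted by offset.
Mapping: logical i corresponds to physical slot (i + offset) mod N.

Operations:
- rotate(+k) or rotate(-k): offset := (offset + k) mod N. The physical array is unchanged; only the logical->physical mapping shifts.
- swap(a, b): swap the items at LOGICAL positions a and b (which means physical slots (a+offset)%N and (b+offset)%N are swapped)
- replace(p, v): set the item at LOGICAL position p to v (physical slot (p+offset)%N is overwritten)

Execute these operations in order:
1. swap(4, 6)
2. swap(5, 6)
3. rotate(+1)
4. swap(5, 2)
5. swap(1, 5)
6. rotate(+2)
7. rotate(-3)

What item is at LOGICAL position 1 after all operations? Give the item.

Answer: B

Derivation:
After op 1 (swap(4, 6)): offset=0, physical=[A,B,C,D,G,F,E], logical=[A,B,C,D,G,F,E]
After op 2 (swap(5, 6)): offset=0, physical=[A,B,C,D,G,E,F], logical=[A,B,C,D,G,E,F]
After op 3 (rotate(+1)): offset=1, physical=[A,B,C,D,G,E,F], logical=[B,C,D,G,E,F,A]
After op 4 (swap(5, 2)): offset=1, physical=[A,B,C,F,G,E,D], logical=[B,C,F,G,E,D,A]
After op 5 (swap(1, 5)): offset=1, physical=[A,B,D,F,G,E,C], logical=[B,D,F,G,E,C,A]
After op 6 (rotate(+2)): offset=3, physical=[A,B,D,F,G,E,C], logical=[F,G,E,C,A,B,D]
After op 7 (rotate(-3)): offset=0, physical=[A,B,D,F,G,E,C], logical=[A,B,D,F,G,E,C]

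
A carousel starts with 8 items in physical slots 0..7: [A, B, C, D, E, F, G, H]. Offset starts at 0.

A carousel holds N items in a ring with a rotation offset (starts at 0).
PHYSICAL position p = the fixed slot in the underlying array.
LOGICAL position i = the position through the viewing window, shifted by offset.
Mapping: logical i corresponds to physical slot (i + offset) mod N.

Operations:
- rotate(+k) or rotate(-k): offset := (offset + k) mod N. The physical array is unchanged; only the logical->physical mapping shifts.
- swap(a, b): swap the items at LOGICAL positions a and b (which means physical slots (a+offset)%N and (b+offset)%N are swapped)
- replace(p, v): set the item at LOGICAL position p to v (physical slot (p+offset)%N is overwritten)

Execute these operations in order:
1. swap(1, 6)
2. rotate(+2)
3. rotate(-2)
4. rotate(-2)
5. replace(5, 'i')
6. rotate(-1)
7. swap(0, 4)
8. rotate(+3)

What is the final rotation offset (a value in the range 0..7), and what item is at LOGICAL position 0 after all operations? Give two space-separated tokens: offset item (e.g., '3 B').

After op 1 (swap(1, 6)): offset=0, physical=[A,G,C,D,E,F,B,H], logical=[A,G,C,D,E,F,B,H]
After op 2 (rotate(+2)): offset=2, physical=[A,G,C,D,E,F,B,H], logical=[C,D,E,F,B,H,A,G]
After op 3 (rotate(-2)): offset=0, physical=[A,G,C,D,E,F,B,H], logical=[A,G,C,D,E,F,B,H]
After op 4 (rotate(-2)): offset=6, physical=[A,G,C,D,E,F,B,H], logical=[B,H,A,G,C,D,E,F]
After op 5 (replace(5, 'i')): offset=6, physical=[A,G,C,i,E,F,B,H], logical=[B,H,A,G,C,i,E,F]
After op 6 (rotate(-1)): offset=5, physical=[A,G,C,i,E,F,B,H], logical=[F,B,H,A,G,C,i,E]
After op 7 (swap(0, 4)): offset=5, physical=[A,F,C,i,E,G,B,H], logical=[G,B,H,A,F,C,i,E]
After op 8 (rotate(+3)): offset=0, physical=[A,F,C,i,E,G,B,H], logical=[A,F,C,i,E,G,B,H]

Answer: 0 A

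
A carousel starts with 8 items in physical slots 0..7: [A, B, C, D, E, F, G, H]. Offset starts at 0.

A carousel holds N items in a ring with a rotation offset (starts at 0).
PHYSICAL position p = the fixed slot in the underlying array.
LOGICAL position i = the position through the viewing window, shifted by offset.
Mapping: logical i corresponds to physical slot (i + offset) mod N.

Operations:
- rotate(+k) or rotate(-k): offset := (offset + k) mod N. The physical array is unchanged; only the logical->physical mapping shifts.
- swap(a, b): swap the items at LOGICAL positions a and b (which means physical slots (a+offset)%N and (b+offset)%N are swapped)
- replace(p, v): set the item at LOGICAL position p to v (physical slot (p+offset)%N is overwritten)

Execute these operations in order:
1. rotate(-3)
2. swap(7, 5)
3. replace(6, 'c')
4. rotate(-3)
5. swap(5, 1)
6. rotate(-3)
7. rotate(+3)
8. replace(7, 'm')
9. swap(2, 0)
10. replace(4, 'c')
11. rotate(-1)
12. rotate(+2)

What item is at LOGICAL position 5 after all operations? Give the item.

After op 1 (rotate(-3)): offset=5, physical=[A,B,C,D,E,F,G,H], logical=[F,G,H,A,B,C,D,E]
After op 2 (swap(7, 5)): offset=5, physical=[A,B,E,D,C,F,G,H], logical=[F,G,H,A,B,E,D,C]
After op 3 (replace(6, 'c')): offset=5, physical=[A,B,E,c,C,F,G,H], logical=[F,G,H,A,B,E,c,C]
After op 4 (rotate(-3)): offset=2, physical=[A,B,E,c,C,F,G,H], logical=[E,c,C,F,G,H,A,B]
After op 5 (swap(5, 1)): offset=2, physical=[A,B,E,H,C,F,G,c], logical=[E,H,C,F,G,c,A,B]
After op 6 (rotate(-3)): offset=7, physical=[A,B,E,H,C,F,G,c], logical=[c,A,B,E,H,C,F,G]
After op 7 (rotate(+3)): offset=2, physical=[A,B,E,H,C,F,G,c], logical=[E,H,C,F,G,c,A,B]
After op 8 (replace(7, 'm')): offset=2, physical=[A,m,E,H,C,F,G,c], logical=[E,H,C,F,G,c,A,m]
After op 9 (swap(2, 0)): offset=2, physical=[A,m,C,H,E,F,G,c], logical=[C,H,E,F,G,c,A,m]
After op 10 (replace(4, 'c')): offset=2, physical=[A,m,C,H,E,F,c,c], logical=[C,H,E,F,c,c,A,m]
After op 11 (rotate(-1)): offset=1, physical=[A,m,C,H,E,F,c,c], logical=[m,C,H,E,F,c,c,A]
After op 12 (rotate(+2)): offset=3, physical=[A,m,C,H,E,F,c,c], logical=[H,E,F,c,c,A,m,C]

Answer: A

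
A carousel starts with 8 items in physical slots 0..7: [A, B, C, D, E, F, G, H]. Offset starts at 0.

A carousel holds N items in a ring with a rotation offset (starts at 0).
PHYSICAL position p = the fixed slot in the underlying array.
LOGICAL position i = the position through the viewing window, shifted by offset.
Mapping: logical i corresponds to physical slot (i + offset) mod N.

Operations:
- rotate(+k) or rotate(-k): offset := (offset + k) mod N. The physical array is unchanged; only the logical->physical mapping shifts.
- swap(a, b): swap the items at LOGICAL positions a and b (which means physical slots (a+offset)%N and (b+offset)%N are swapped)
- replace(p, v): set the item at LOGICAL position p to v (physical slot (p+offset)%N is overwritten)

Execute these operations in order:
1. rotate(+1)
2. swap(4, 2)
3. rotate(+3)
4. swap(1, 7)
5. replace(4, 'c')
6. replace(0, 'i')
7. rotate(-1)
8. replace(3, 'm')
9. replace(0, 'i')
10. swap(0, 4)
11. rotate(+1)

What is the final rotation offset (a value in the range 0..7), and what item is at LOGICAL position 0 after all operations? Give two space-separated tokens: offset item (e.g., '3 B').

Answer: 4 i

Derivation:
After op 1 (rotate(+1)): offset=1, physical=[A,B,C,D,E,F,G,H], logical=[B,C,D,E,F,G,H,A]
After op 2 (swap(4, 2)): offset=1, physical=[A,B,C,F,E,D,G,H], logical=[B,C,F,E,D,G,H,A]
After op 3 (rotate(+3)): offset=4, physical=[A,B,C,F,E,D,G,H], logical=[E,D,G,H,A,B,C,F]
After op 4 (swap(1, 7)): offset=4, physical=[A,B,C,D,E,F,G,H], logical=[E,F,G,H,A,B,C,D]
After op 5 (replace(4, 'c')): offset=4, physical=[c,B,C,D,E,F,G,H], logical=[E,F,G,H,c,B,C,D]
After op 6 (replace(0, 'i')): offset=4, physical=[c,B,C,D,i,F,G,H], logical=[i,F,G,H,c,B,C,D]
After op 7 (rotate(-1)): offset=3, physical=[c,B,C,D,i,F,G,H], logical=[D,i,F,G,H,c,B,C]
After op 8 (replace(3, 'm')): offset=3, physical=[c,B,C,D,i,F,m,H], logical=[D,i,F,m,H,c,B,C]
After op 9 (replace(0, 'i')): offset=3, physical=[c,B,C,i,i,F,m,H], logical=[i,i,F,m,H,c,B,C]
After op 10 (swap(0, 4)): offset=3, physical=[c,B,C,H,i,F,m,i], logical=[H,i,F,m,i,c,B,C]
After op 11 (rotate(+1)): offset=4, physical=[c,B,C,H,i,F,m,i], logical=[i,F,m,i,c,B,C,H]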